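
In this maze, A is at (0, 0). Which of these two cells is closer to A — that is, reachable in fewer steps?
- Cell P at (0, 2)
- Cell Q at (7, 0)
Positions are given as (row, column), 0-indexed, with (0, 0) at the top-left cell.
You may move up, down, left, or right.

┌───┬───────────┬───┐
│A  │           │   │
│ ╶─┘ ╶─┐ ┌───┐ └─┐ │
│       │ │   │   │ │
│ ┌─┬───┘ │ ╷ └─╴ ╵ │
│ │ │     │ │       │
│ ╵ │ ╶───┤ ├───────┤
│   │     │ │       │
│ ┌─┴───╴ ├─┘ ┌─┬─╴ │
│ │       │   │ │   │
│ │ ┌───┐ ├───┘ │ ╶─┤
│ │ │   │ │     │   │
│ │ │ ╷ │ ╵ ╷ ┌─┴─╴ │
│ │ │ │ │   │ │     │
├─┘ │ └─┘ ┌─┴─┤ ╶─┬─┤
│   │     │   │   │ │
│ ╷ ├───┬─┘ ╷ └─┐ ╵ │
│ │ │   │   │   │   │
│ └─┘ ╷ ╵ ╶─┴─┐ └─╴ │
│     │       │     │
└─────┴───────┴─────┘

Shortest path A → P at (0, 2): 4 steps
Shortest path A → Q at (7, 0): 21 steps

P is closer (4 steps vs 21 steps).

Path to P:

┌───┬───────────┬───┐
│A  │P          │   │
│ ╶─┘ ╶─┐ ┌───┐ └─┐ │
│↳ → ↑  │ │   │   │ │
│ ┌─┬───┘ │ ╷ └─╴ ╵ │
│ │ │     │ │       │
│ ╵ │ ╶───┤ ├───────┤
│   │     │ │       │
│ ┌─┴───╴ ├─┘ ┌─┬─╴ │
│ │       │   │ │   │
│ │ ┌───┐ ├───┘ │ ╶─┤
│ │ │   │ │     │   │
│ │ │ ╷ │ ╵ ╷ ┌─┴─╴ │
│ │ │ │ │   │ │     │
├─┘ │ └─┘ ┌─┴─┤ ╶─┬─┤
│   │     │   │   │ │
│ ╷ ├───┬─┘ ╷ └─┐ ╵ │
│ │ │   │   │   │   │
│ └─┘ ╷ ╵ ╶─┴─┐ └─╴ │
│     │       │     │
└─────┴───────┴─────┘

Path to Q:

┌───┬───────────┬───┐
│A  │↱ → ↓      │   │
│ ╶─┘ ╶─┐ ┌───┐ └─┐ │
│↳ → ↑  │↓│   │   │ │
│ ┌─┬───┘ │ ╷ └─╴ ╵ │
│ │ │↓ ← ↲│ │       │
│ ╵ │ ╶───┤ ├───────┤
│   │↳ → ↓│ │       │
│ ┌─┴───╴ ├─┘ ┌─┬─╴ │
│ │↓ ← ← ↲│   │ │   │
│ │ ┌───┐ ├───┘ │ ╶─┤
│ │↓│   │ │     │   │
│ │ │ ╷ │ ╵ ╷ ┌─┴─╴ │
│ │↓│ │ │   │ │     │
├─┘ │ └─┘ ┌─┴─┤ ╶─┬─┤
│Q ↲│     │   │   │ │
│ ╷ ├───┬─┘ ╷ └─┐ ╵ │
│ │ │   │   │   │   │
│ └─┘ ╷ ╵ ╶─┴─┐ └─╴ │
│     │       │     │
└─────┴───────┴─────┘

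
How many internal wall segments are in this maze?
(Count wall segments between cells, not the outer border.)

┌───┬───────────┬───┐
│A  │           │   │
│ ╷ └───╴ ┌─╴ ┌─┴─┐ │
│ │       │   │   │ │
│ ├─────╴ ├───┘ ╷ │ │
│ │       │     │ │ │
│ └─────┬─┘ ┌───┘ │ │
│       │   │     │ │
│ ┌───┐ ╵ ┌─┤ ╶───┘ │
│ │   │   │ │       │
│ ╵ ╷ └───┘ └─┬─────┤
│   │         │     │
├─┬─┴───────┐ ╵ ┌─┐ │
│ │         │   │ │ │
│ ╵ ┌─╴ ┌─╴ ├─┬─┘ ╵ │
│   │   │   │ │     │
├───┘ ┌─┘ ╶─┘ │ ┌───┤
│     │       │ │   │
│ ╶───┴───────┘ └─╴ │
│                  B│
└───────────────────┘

Counting internal wall segments:
Total internal walls: 81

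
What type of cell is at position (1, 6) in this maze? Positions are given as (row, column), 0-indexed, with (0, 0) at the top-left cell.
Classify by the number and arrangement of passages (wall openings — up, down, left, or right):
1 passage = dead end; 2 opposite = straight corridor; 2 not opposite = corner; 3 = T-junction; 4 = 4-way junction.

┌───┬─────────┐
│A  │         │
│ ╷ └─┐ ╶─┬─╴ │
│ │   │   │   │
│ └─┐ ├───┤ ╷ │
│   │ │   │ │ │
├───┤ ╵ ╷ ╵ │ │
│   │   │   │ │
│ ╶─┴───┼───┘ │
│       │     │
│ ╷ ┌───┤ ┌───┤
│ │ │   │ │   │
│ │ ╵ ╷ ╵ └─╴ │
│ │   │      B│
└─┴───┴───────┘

Checking cell at (1, 6):
Number of passages: 3
Cell type: T-junction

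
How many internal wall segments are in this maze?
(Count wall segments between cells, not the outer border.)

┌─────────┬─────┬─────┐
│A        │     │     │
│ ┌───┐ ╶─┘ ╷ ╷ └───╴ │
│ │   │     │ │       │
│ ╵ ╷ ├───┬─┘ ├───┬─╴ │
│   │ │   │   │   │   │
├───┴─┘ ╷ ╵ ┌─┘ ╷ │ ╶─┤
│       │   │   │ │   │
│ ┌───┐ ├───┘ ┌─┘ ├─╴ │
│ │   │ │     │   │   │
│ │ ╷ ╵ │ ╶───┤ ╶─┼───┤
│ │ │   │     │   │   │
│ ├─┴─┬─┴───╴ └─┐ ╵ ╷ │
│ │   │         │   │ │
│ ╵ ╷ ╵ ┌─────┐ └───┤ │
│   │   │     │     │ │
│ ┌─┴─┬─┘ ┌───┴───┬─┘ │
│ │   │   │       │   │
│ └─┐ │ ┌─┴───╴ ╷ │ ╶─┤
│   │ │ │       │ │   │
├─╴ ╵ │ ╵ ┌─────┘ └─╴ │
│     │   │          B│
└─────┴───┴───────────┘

Counting internal wall segments:
Total internal walls: 100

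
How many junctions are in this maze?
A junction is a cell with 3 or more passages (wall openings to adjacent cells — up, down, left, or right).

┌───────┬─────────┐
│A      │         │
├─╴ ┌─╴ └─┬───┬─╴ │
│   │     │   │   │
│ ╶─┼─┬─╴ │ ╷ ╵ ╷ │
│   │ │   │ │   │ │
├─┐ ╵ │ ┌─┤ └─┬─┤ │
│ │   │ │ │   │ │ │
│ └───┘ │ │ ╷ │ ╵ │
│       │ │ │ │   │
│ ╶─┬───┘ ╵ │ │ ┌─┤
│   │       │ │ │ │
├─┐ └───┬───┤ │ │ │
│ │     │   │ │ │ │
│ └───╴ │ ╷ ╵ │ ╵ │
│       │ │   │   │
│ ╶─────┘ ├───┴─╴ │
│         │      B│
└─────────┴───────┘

Checking each cell for number of passages:

Junctions found (3+ passages):
  (0, 1): 3 passages
  (1, 3): 3 passages
  (1, 8): 3 passages
  (3, 5): 3 passages
  (4, 0): 3 passages
  (4, 7): 3 passages
  (5, 4): 3 passages
  (7, 0): 3 passages
  (7, 8): 3 passages
Total junctions: 9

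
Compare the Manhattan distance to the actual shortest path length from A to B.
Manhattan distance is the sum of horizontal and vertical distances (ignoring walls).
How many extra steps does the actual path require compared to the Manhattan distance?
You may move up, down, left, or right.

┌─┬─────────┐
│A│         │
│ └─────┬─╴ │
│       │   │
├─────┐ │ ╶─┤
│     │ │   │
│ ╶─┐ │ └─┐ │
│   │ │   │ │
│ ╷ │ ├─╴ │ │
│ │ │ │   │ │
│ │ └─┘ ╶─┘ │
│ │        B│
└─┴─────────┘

Manhattan distance: |5 - 0| + |5 - 0| = 10
Actual path length: 12
Extra steps: 12 - 10 = 2

Solution:

┌─┬─────────┐
│A│         │
│ └─────┬─╴ │
│↳ → → ↓│   │
├─────┐ │ ╶─┤
│     │↓│   │
│ ╶─┐ │ └─┐ │
│   │ │↳ ↓│ │
│ ╷ │ ├─╴ │ │
│ │ │ │↓ ↲│ │
│ │ └─┘ ╶─┘ │
│ │    ↳ → B│
└─┴─────────┘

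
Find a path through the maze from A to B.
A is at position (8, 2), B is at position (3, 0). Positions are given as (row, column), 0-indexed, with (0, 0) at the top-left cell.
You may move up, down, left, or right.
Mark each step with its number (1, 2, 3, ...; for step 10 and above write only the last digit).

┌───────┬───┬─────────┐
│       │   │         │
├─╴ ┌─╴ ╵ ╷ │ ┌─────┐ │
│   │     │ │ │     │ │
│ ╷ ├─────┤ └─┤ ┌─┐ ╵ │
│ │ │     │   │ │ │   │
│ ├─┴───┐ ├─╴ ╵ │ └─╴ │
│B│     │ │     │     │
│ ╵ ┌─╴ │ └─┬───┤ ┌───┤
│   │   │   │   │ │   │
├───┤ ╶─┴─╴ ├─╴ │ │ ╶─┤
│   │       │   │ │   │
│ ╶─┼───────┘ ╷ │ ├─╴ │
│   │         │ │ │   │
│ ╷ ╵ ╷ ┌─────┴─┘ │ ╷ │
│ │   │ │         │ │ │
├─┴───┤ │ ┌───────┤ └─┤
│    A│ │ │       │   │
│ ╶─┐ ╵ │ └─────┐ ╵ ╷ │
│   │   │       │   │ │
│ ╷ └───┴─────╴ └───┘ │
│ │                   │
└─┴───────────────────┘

Finding the shortest path from (8, 2) to (3, 0):
Path length: 49 steps
Directions: left → left → down → right → down → right → right → right → right → right → right → up → left → left → left → up → up → right → right → right → right → up → up → up → up → right → right → up → left → up → left → left → down → down → left → up → left → up → up → left → down → left → up → left → left → down → left → down → down

Solution:

┌───────┬───┬─────────┐
│  5 4 3│0 9│         │
├─╴ ┌─╴ ╵ ╷ │ ┌─────┐ │
│7 6│  2 1│8│ │2 1 0│ │
│ ╷ ├─────┤ └─┤ ┌─┐ ╵ │
│8│ │     │7 6│3│ │9 8│
│ ├─┴───┐ ├─╴ ╵ │ └─╴ │
│B│     │ │  5 4│5 6 7│
│ ╵ ┌─╴ │ └─┬───┤ ┌───┤
│   │   │   │   │4│   │
├───┤ ╶─┴─╴ ├─╴ │ │ ╶─┤
│   │       │   │3│   │
│ ╶─┼───────┘ ╷ │ ├─╴ │
│   │         │ │2│   │
│ ╷ ╵ ╷ ┌─────┴─┘ │ ╷ │
│ │   │ │7 8 9 0 1│ │ │
├─┴───┤ │ ┌───────┤ └─┤
│2 1 A│ │6│       │   │
│ ╶─┐ ╵ │ └─────┐ ╵ ╷ │
│3 4│   │5 4 3 2│   │ │
│ ╷ └───┴─────╴ └───┘ │
│ │5 6 7 8 9 0 1      │
└─┴───────────────────┘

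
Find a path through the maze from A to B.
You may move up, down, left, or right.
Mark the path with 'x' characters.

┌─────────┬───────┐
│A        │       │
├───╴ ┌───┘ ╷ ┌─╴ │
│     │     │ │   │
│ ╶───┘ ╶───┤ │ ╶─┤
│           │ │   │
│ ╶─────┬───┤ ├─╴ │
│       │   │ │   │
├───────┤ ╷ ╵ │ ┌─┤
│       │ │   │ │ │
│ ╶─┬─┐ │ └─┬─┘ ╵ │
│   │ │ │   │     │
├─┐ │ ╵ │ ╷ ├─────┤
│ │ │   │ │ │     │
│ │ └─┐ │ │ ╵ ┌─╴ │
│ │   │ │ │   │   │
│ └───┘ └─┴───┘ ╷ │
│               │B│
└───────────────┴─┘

Finding the shortest path through the maze:
Path length: 32 steps
Directions: right → right → down → left → left → down → right → right → right → up → right → right → up → right → down → down → down → down → left → up → left → down → down → right → down → down → right → up → right → right → down → down

Solution:

┌─────────┬───────┐
│A x x    │x x    │
├───╴ ┌───┘ ╷ ┌─╴ │
│x x x│x x x│x│   │
│ ╶───┘ ╶───┤ │ ╶─┤
│x x x x    │x│   │
│ ╶─────┬───┤ ├─╴ │
│       │x x│x│   │
├───────┤ ╷ ╵ │ ┌─┤
│       │x│x x│ │ │
│ ╶─┬─┐ │ └─┬─┘ ╵ │
│   │ │ │x x│     │
├─┐ │ ╵ │ ╷ ├─────┤
│ │ │   │ │x│x x x│
│ │ └─┐ │ │ ╵ ┌─╴ │
│ │   │ │ │x x│  x│
│ └───┘ └─┴───┘ ╷ │
│               │B│
└───────────────┴─┘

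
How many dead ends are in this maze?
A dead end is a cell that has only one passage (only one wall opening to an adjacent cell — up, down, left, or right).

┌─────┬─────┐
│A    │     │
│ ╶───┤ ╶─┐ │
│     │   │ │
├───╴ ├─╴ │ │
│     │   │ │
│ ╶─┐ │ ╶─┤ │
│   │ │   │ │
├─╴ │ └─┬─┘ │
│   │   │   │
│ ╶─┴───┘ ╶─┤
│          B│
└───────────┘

Checking each cell for number of passages:

Dead ends found at positions:
  (0, 2)
  (3, 4)
  (4, 3)
  (5, 5)
Total dead ends: 4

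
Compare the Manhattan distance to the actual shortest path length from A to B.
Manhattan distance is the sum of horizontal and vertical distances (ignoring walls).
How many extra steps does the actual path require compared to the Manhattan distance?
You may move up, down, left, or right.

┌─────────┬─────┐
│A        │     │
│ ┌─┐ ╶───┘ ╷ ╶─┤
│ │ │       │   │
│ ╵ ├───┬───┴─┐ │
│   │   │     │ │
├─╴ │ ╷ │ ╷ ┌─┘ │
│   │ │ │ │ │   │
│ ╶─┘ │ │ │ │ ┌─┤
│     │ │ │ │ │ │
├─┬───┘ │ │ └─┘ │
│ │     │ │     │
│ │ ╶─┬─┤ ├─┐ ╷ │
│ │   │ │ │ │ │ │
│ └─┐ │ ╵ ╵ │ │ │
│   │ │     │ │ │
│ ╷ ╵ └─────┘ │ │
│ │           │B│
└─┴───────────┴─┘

Manhattan distance: |8 - 0| + |7 - 0| = 15
Actual path length: 31
Extra steps: 31 - 15 = 16

Solution:

┌─────────┬─────┐
│A        │     │
│ ┌─┐ ╶───┘ ╷ ╶─┤
│↓│ │       │   │
│ ╵ ├───┬───┴─┐ │
│↳ ↓│↱ ↓│     │ │
├─╴ │ ╷ │ ╷ ┌─┘ │
│↓ ↲│↑│↓│ │ │   │
│ ╶─┘ │ │ │ │ ┌─┤
│↳ → ↑│↓│ │ │ │ │
├─┬───┘ │ │ └─┘ │
│ │↓ ← ↲│ │  ↱ ↓│
│ │ ╶─┬─┤ ├─┐ ╷ │
│ │↳ ↓│ │ │ │↑│↓│
│ └─┐ │ ╵ ╵ │ │ │
│   │↓│     │↑│↓│
│ ╷ ╵ └─────┘ │ │
│ │  ↳ → → → ↑│B│
└─┴───────────┴─┘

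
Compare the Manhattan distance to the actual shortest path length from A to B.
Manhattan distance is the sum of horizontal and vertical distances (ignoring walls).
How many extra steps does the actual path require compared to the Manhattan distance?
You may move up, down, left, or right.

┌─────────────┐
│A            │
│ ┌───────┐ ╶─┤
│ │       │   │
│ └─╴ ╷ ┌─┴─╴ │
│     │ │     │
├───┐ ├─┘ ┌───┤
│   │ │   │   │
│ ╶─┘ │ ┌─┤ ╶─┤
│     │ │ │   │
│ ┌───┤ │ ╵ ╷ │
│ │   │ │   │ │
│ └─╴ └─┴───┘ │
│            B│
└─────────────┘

Manhattan distance: |6 - 0| + |6 - 0| = 12
Actual path length: 16
Extra steps: 16 - 12 = 4

Solution:

┌─────────────┐
│A            │
│ ┌───────┐ ╶─┤
│↓│       │   │
│ └─╴ ╷ ┌─┴─╴ │
│↳ → ↓│ │     │
├───┐ ├─┘ ┌───┤
│   │↓│   │   │
│ ╶─┘ │ ┌─┤ ╶─┤
│↓ ← ↲│ │ │   │
│ ┌───┤ │ ╵ ╷ │
│↓│   │ │   │ │
│ └─╴ └─┴───┘ │
│↳ → → → → → B│
└─────────────┘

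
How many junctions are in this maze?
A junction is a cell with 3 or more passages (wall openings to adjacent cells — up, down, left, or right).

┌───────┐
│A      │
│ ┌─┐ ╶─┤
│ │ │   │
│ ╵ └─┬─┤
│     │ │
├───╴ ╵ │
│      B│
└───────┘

Checking each cell for number of passages:

Junctions found (3+ passages):
  (0, 2): 3 passages
  (2, 1): 3 passages
  (3, 2): 3 passages
Total junctions: 3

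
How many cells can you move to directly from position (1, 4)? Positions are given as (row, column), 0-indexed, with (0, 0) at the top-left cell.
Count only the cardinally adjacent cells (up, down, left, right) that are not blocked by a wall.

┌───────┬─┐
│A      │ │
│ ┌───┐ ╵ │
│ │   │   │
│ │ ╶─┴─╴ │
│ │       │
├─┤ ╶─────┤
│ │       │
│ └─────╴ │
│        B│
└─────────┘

Checking passable neighbors of (1, 4):
Neighbors: (0, 4), (2, 4), (1, 3)
Count: 3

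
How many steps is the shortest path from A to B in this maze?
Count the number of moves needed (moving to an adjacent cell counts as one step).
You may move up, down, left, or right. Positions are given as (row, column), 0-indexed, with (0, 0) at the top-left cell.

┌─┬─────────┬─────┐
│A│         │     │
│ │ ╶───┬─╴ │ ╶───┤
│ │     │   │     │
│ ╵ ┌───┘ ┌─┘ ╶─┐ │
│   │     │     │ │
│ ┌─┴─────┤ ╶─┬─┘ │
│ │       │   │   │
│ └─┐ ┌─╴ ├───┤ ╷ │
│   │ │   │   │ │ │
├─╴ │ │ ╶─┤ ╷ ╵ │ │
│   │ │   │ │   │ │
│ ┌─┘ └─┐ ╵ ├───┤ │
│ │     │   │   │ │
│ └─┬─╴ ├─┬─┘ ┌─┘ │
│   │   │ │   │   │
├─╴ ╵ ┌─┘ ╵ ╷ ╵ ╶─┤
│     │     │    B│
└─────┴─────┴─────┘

Using BFS to find shortest path:
Start: (0, 0), End: (8, 8)
Path found:
(0,0) → (1,0) → (2,0) → (3,0) → (4,0) → (4,1) → (5,1) → (5,0) → (6,0) → (7,0) → (7,1) → (8,1) → (8,2) → (7,2) → (7,3) → (6,3) → (6,2) → (5,2) → (4,2) → (3,2) → (3,3) → (3,4) → (4,4) → (4,3) → (5,3) → (5,4) → (6,4) → (6,5) → (5,5) → (4,5) → (4,6) → (5,6) → (5,7) → (4,7) → (3,7) → (3,8) → (4,8) → (5,8) → (6,8) → (7,8) → (7,7) → (8,7) → (8,8)
Number of steps: 42

Solution:

┌─┬─────────┬─────┐
│A│         │     │
│ │ ╶───┬─╴ │ ╶───┤
│↓│     │   │     │
│ ╵ ┌───┘ ┌─┘ ╶─┐ │
│↓  │     │     │ │
│ ┌─┴─────┤ ╶─┬─┘ │
│↓│  ↱ → ↓│   │↱ ↓│
│ └─┐ ┌─╴ ├───┤ ╷ │
│↳ ↓│↑│↓ ↲│↱ ↓│↑│↓│
├─╴ │ │ ╶─┤ ╷ ╵ │ │
│↓ ↲│↑│↳ ↓│↑│↳ ↑│↓│
│ ┌─┘ └─┐ ╵ ├───┤ │
│↓│  ↑ ↰│↳ ↑│   │↓│
│ └─┬─╴ ├─┬─┘ ┌─┘ │
│↳ ↓│↱ ↑│ │   │↓ ↲│
├─╴ ╵ ┌─┘ ╵ ╷ ╵ ╶─┤
│  ↳ ↑│     │  ↳ B│
└─────┴─────┴─────┘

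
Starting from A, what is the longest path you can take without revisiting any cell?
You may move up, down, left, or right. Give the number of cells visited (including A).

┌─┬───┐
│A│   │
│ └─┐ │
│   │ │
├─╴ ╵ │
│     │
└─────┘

Finding longest simple path using DFS:
Start: (0, 0)
Longest path visits 8 cells
Path: A → down → right → down → right → up → up → left

Solution:

┌─┬───┐
│A│B ↰│
│ └─┐ │
│↳ ↓│↑│
├─╴ ╵ │
│  ↳ ↑│
└─────┘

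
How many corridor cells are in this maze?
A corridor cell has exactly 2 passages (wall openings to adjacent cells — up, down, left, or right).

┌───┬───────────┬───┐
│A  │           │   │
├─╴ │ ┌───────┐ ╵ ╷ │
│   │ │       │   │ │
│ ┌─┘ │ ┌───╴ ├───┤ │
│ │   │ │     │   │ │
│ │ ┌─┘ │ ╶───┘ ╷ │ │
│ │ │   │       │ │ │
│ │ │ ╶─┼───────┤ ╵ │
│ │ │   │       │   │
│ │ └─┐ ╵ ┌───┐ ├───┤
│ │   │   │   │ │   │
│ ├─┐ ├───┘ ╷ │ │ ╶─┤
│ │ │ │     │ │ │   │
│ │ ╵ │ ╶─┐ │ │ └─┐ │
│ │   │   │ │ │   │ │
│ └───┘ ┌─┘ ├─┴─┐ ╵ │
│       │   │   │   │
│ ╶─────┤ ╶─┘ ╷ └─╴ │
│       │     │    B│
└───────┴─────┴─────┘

Counting cells with exactly 2 passages:
Total corridor cells: 90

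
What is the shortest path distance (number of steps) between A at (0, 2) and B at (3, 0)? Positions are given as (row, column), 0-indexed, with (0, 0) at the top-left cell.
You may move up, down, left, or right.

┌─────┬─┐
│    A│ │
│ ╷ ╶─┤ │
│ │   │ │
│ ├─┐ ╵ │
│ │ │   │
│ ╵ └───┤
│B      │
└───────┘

Finding path from (0, 2) to (3, 0):
Path: (0,2) → (0,1) → (0,0) → (1,0) → (2,0) → (3,0)
Distance: 5 steps

Solution:

┌─────┬─┐
│↓ ← A│ │
│ ╷ ╶─┤ │
│↓│   │ │
│ ├─┐ ╵ │
│↓│ │   │
│ ╵ └───┤
│B      │
└───────┘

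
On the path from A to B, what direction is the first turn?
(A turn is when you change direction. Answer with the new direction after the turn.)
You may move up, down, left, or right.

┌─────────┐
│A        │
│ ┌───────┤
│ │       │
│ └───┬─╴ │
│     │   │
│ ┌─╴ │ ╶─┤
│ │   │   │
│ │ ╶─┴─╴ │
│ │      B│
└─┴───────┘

Directions: down, down, right, right, down, left, down, right, right, right
First turn direction: right

Solution:

┌─────────┐
│A        │
│ ┌───────┤
│↓│       │
│ └───┬─╴ │
│↳ → ↓│   │
│ ┌─╴ │ ╶─┤
│ │↓ ↲│   │
│ │ ╶─┴─╴ │
│ │↳ → → B│
└─┴───────┘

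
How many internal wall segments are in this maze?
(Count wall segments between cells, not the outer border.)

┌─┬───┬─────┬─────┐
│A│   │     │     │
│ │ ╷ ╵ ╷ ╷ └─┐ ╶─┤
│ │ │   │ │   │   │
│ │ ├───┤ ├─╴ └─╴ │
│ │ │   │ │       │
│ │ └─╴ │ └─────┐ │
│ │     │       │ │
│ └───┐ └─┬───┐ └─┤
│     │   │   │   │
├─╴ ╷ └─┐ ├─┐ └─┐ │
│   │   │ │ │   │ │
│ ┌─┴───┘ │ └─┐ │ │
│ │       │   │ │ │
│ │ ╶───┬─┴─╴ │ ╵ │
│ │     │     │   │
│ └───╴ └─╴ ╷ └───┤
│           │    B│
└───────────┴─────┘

Counting internal wall segments:
Total internal walls: 64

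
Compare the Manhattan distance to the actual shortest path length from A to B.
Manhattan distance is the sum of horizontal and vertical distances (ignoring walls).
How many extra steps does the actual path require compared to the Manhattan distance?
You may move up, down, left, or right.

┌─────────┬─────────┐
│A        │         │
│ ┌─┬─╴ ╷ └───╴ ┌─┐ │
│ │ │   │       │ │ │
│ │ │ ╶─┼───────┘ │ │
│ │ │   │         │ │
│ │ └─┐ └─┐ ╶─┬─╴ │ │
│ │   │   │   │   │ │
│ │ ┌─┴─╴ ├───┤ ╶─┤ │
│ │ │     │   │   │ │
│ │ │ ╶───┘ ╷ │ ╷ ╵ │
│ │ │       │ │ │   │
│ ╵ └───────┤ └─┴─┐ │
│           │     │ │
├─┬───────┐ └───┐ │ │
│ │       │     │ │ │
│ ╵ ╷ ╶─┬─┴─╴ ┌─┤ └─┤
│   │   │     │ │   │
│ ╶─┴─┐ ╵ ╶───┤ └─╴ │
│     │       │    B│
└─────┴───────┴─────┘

Manhattan distance: |9 - 0| + |9 - 0| = 18
Actual path length: 26
Extra steps: 26 - 18 = 8

Solution:

┌─────────┬─────────┐
│A → → ↓  │         │
│ ┌─┬─╴ ╷ └───╴ ┌─┐ │
│ │ │↓ ↲│       │ │ │
│ │ │ ╶─┼───────┘ │ │
│ │ │↳ ↓│         │ │
│ │ └─┐ └─┐ ╶─┬─╴ │ │
│ │   │↳ ↓│   │   │ │
│ │ ┌─┴─╴ ├───┤ ╶─┤ │
│ │ │↓ ← ↲│↱ ↓│   │ │
│ │ │ ╶───┘ ╷ │ ╷ ╵ │
│ │ │↳ → → ↑│↓│ │   │
│ ╵ └───────┤ └─┴─┐ │
│           │↳ → ↓│ │
├─┬───────┐ └───┐ │ │
│ │       │     │↓│ │
│ ╵ ╷ ╶─┬─┴─╴ ┌─┤ └─┤
│   │   │     │ │↳ ↓│
│ ╶─┴─┐ ╵ ╶───┤ └─╴ │
│     │       │    B│
└─────┴───────┴─────┘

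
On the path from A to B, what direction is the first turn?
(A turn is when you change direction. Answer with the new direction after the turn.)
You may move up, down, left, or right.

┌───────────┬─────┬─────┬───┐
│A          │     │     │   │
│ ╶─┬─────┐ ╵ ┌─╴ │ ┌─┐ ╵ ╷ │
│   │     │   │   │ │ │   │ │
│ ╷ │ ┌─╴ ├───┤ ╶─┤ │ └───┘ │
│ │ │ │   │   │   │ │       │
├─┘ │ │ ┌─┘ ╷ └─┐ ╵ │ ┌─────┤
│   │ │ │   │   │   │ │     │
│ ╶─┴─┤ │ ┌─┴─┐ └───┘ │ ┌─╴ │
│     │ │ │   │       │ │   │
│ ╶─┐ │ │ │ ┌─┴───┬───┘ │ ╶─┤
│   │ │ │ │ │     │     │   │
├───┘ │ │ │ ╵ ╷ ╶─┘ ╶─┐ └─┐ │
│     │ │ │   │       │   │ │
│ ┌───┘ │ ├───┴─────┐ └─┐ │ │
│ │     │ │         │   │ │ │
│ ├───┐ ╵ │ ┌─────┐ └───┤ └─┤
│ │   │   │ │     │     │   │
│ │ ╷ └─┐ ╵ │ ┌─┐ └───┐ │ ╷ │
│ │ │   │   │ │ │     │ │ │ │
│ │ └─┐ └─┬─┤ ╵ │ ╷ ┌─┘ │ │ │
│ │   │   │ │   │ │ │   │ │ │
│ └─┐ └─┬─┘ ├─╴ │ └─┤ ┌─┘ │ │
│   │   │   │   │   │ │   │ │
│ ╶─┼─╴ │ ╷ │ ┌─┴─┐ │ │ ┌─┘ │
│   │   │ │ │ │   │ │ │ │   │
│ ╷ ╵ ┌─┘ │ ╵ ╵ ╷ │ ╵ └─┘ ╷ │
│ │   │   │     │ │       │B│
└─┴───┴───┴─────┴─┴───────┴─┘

Directions: right, right, right, right, right, down, right, up, right, right, down, left, down, right, down, right, up, up, up, right, right, down, right, up, right, down, down, left, left, left, down, down, left, left, left, up, left, up, left, down, left, down, down, down, down, down, down, right, up, up, right, right, right, right, down, right, right, down, down, left, down, down, down, right, right, up, right, down
First turn direction: down

Solution:

┌───────────┬─────┬─────┬───┐
│A → → → → ↓│↱ → ↓│↱ → ↓│↱ ↓│
│ ╶─┬─────┐ ╵ ┌─╴ │ ┌─┐ ╵ ╷ │
│   │     │↳ ↑│↓ ↲│↑│ │↳ ↑│↓│
│ ╷ │ ┌─╴ ├───┤ ╶─┤ │ └───┘ │
│ │ │ │   │↓ ↰│↳ ↓│↑│↓ ← ← ↲│
├─┘ │ │ ┌─┘ ╷ └─┐ ╵ │ ┌─────┤
│   │ │ │↓ ↲│↑ ↰│↳ ↑│↓│     │
│ ╶─┴─┤ │ ┌─┴─┐ └───┘ │ ┌─╴ │
│     │ │↓│   │↑ ← ← ↲│ │   │
│ ╶─┐ │ │ │ ┌─┴───┬───┘ │ ╶─┤
│   │ │ │↓│ │     │     │   │
├───┘ │ │ │ ╵ ╷ ╶─┘ ╶─┐ └─┐ │
│     │ │↓│   │       │   │ │
│ ┌───┘ │ ├───┴─────┐ └─┐ │ │
│ │     │↓│↱ → → → ↓│   │ │ │
│ ├───┐ ╵ │ ┌─────┐ └───┤ └─┤
│ │   │  ↓│↑│     │↳ → ↓│   │
│ │ ╷ └─┐ ╵ │ ┌─┐ └───┐ │ ╷ │
│ │ │   │↳ ↑│ │ │     │↓│ │ │
│ │ └─┐ └─┬─┤ ╵ │ ╷ ┌─┘ │ │ │
│ │   │   │ │   │ │ │↓ ↲│ │ │
│ └─┐ └─┬─┘ ├─╴ │ └─┤ ┌─┘ │ │
│   │   │   │   │   │↓│   │ │
│ ╶─┼─╴ │ ╷ │ ┌─┴─┐ │ │ ┌─┘ │
│   │   │ │ │ │   │ │↓│ │↱ ↓│
│ ╷ ╵ ┌─┘ │ ╵ ╵ ╷ │ ╵ └─┘ ╷ │
│ │   │   │     │ │  ↳ → ↑│B│
└─┴───┴───┴─────┴─┴───────┴─┘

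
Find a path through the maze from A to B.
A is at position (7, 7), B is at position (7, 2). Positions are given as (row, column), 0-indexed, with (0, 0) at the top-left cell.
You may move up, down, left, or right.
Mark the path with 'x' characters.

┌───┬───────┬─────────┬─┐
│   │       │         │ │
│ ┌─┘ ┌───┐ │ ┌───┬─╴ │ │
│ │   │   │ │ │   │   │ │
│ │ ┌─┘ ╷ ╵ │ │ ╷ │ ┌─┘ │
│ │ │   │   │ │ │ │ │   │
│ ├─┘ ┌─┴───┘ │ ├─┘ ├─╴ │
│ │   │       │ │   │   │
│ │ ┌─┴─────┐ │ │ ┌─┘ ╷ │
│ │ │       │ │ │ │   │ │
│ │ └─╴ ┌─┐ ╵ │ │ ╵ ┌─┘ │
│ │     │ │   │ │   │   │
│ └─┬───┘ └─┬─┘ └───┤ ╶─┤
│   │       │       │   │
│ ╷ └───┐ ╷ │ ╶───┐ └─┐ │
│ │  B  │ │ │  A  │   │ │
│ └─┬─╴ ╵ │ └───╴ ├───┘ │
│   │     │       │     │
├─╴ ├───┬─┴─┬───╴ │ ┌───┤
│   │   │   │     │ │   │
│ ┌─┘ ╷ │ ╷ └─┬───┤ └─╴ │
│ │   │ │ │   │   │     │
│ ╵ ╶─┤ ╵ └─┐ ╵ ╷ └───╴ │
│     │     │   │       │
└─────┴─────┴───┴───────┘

Finding the shortest path from (7, 7) to (7, 2):
Path length: 13 steps
Directions: right → down → left → left → left → up → up → left → down → down → left → up → left

Solution:

┌───┬───────┬─────────┬─┐
│   │       │         │ │
│ ┌─┘ ┌───┐ │ ┌───┬─╴ │ │
│ │   │   │ │ │   │   │ │
│ │ ┌─┘ ╷ ╵ │ │ ╷ │ ┌─┘ │
│ │ │   │   │ │ │ │ │   │
│ ├─┘ ┌─┴───┘ │ ├─┘ ├─╴ │
│ │   │       │ │   │   │
│ │ ┌─┴─────┐ │ │ ┌─┘ ╷ │
│ │ │       │ │ │ │   │ │
│ │ └─╴ ┌─┐ ╵ │ │ ╵ ┌─┘ │
│ │     │ │   │ │   │   │
│ └─┬───┘ └─┬─┘ └───┤ ╶─┤
│   │    x x│       │   │
│ ╷ └───┐ ╷ │ ╶───┐ └─┐ │
│ │  B x│x│x│  A x│   │ │
│ └─┬─╴ ╵ │ └───╴ ├───┘ │
│   │  x x│x x x x│     │
├─╴ ├───┬─┴─┬───╴ │ ┌───┤
│   │   │   │     │ │   │
│ ┌─┘ ╷ │ ╷ └─┬───┤ └─╴ │
│ │   │ │ │   │   │     │
│ ╵ ╶─┤ ╵ └─┐ ╵ ╷ └───╴ │
│     │     │   │       │
└─────┴─────┴───┴───────┘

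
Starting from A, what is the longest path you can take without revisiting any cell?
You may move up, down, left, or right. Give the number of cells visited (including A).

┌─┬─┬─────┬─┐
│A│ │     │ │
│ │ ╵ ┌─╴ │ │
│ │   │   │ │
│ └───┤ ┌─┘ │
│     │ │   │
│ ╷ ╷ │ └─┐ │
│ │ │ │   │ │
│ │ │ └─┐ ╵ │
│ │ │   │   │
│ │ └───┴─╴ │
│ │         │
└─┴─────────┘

Finding longest simple path using DFS:
Start: (0, 0)
Longest path visits 24 cells
Path: A → down → down → right → down → down → down → right → right → right → right → up → left → up → left → up → up → right → up → left → left → down → left → up

Solution:

┌─┬─┬─────┬─┐
│A│B│↓ ← ↰│ │
│ │ ╵ ┌─╴ │ │
│↓│↑ ↲│↱ ↑│ │
│ └───┤ ┌─┘ │
│↳ ↓  │↑│   │
│ ╷ ╷ │ └─┐ │
│ │↓│ │↑ ↰│ │
│ │ │ └─┐ ╵ │
│ │↓│   │↑ ↰│
│ │ └───┴─╴ │
│ │↳ → → → ↑│
└─┴─────────┘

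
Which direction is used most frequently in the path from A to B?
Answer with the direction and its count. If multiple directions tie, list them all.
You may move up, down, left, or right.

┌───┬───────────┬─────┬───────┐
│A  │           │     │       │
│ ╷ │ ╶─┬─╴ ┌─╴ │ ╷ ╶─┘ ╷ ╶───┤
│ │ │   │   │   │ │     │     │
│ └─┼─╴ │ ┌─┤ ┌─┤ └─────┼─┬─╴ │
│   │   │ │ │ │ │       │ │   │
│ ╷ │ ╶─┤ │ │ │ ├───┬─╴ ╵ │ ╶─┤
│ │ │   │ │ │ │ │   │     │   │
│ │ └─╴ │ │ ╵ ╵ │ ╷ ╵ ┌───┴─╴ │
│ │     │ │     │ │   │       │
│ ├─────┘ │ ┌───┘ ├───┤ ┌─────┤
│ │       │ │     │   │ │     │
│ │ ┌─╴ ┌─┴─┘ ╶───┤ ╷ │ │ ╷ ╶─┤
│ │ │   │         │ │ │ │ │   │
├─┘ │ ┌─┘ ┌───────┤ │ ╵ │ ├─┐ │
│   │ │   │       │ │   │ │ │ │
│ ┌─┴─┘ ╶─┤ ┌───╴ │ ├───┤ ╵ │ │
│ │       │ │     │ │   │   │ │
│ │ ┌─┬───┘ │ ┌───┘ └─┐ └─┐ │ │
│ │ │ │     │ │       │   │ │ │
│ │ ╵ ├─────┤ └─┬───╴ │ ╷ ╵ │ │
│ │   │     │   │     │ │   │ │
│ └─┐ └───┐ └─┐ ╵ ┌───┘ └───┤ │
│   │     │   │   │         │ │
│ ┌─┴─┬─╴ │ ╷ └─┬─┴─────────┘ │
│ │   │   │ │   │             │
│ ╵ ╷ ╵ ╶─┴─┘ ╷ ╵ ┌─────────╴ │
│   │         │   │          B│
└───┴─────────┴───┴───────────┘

Directions: down, down, right, down, down, right, right, up, left, up, right, up, left, up, right, right, right, down, left, down, down, down, down, left, left, left, down, down, left, down, down, down, down, down, down, right, up, right, down, right, right, right, right, up, right, down, right, up, right, right, right, right, right, right, down
Counts: {'down': 20, 'right': 21, 'up': 7, 'left': 7}
Most common: right (21 times)

Solution:

┌───┬───────────┬─────┬───────┐
│A  │↱ → → ↓    │     │       │
│ ╷ │ ╶─┬─╴ ┌─╴ │ ╷ ╶─┘ ╷ ╶───┤
│↓│ │↑ ↰│↓ ↲│   │ │     │     │
│ └─┼─╴ │ ┌─┤ ┌─┤ └─────┼─┬─╴ │
│↳ ↓│↱ ↑│↓│ │ │ │       │ │   │
│ ╷ │ ╶─┤ │ │ │ ├───┬─╴ ╵ │ ╶─┤
│ │↓│↑ ↰│↓│ │ │ │   │     │   │
│ │ └─╴ │ │ ╵ ╵ │ ╷ ╵ ┌───┴─╴ │
│ │↳ → ↑│↓│     │ │   │       │
│ ├─────┘ │ ┌───┘ ├───┤ ┌─────┤
│ │↓ ← ← ↲│ │     │   │ │     │
│ │ ┌─╴ ┌─┴─┘ ╶───┤ ╷ │ │ ╷ ╶─┤
│ │↓│   │         │ │ │ │ │   │
├─┘ │ ┌─┘ ┌───────┤ │ ╵ │ ├─┐ │
│↓ ↲│ │   │       │ │   │ │ │ │
│ ┌─┴─┘ ╶─┤ ┌───╴ │ ├───┤ ╵ │ │
│↓│       │ │     │ │   │   │ │
│ │ ┌─┬───┘ │ ┌───┘ └─┐ └─┐ │ │
│↓│ │ │     │ │       │   │ │ │
│ │ ╵ ├─────┤ └─┬───╴ │ ╷ ╵ │ │
│↓│   │     │   │     │ │   │ │
│ └─┐ └───┐ └─┐ ╵ ┌───┘ └───┤ │
│↓  │     │   │   │         │ │
│ ┌─┴─┬─╴ │ ╷ └─┬─┴─────────┘ │
│↓│↱ ↓│   │ │↱ ↓│↱ → → → → → ↓│
│ ╵ ╷ ╵ ╶─┴─┘ ╷ ╵ ┌─────────╴ │
│↳ ↑│↳ → → → ↑│↳ ↑│          B│
└───┴─────────┴───┴───────────┘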